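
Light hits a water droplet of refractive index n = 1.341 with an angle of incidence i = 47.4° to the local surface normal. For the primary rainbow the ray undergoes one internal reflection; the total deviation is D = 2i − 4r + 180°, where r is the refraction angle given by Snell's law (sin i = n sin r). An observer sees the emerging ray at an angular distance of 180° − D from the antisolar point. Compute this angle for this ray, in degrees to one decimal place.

sin r = sin 47.4° / 1.341 = 0.7361/1.341 = 0.5489; r = 33.29°.
D = 2·47.4° − 4·33.29° + 180° = 94.80° − 133.17° + 180° = 141.63°.
Angle from antisolar point = 180° − D = 38.37°.

38.4°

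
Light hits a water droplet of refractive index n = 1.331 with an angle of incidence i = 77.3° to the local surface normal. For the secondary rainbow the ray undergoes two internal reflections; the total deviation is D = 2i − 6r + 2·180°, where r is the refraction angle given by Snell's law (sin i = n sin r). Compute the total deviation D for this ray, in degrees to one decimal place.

sin r = sin 77.3° / 1.331 = 0.9755/1.331 = 0.7329; r = 47.13°.
D = 2·77.3° − 6·47.13° + 2·180° = 154.60° − 282.80° + 360° = 231.80°.

231.8°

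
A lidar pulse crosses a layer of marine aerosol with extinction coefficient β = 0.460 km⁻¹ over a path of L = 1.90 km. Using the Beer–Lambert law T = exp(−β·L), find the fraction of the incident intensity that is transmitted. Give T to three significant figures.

τ = β·L = 0.460 × 1.90 = 0.8740.
T = exp(−0.8740) = 0.4173.

0.417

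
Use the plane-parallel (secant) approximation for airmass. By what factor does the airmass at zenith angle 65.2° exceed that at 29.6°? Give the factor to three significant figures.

2.07

X(65.2°)/X(29.6°) = sec 65.2° / sec 29.6° = cos 29.6° / cos 65.2° = 0.8695/0.4195 = 2.0729.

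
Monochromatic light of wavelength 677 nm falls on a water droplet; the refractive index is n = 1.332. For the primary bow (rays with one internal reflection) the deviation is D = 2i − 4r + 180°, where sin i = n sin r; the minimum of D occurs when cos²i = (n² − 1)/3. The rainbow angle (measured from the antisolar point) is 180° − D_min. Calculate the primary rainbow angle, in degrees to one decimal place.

cos²i = (1.77422 − 1)/3 = 0.25807; i = arccos(0.50801) = 59.469°.
sin r = sin 59.469°/1.332 = 0.64666; r = 40.290°.
D_min = 2·59.469° − 4·40.290° + 180° = 137.776°.
Rainbow angle = 180° − D_min = 42.224°.

42.2°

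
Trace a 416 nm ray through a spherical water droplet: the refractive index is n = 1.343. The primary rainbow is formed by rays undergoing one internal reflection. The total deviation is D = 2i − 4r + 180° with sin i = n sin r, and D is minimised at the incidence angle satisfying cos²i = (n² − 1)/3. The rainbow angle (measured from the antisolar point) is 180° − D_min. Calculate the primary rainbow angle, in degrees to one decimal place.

cos²i = (1.80365 − 1)/3 = 0.26788; i = arccos(0.51757) = 58.830°.
sin r = sin 58.830°/1.343 = 0.63711; r = 39.577°.
D_min = 2·58.830° − 4·39.577° + 180° = 139.354°.
Rainbow angle = 180° − D_min = 40.646°.

40.6°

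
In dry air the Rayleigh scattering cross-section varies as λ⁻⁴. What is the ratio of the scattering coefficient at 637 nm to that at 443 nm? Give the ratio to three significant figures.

0.234

Rayleigh scattering ∝ λ⁻⁴, so the ratio of coefficients is the inverse fourth power of the wavelength ratio.
σ(637)/σ(443) = (443/637)⁴ = (0.6954)⁴ = 0.2339.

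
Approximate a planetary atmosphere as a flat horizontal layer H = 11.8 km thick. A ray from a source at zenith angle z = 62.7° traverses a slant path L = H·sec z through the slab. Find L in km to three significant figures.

sec z = 1/cos 62.7° = 2.1803.
L = 11.8 × 2.1803 = 25.728 km.

25.7 km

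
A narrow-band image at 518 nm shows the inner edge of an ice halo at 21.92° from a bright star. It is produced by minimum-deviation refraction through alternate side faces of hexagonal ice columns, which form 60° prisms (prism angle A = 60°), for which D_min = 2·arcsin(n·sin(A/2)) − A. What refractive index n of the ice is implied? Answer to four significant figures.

Rearranging: n = sin((D_min + A)/2) / sin(A/2).
(D_min + A)/2 = (21.92° + 60°)/2 = 40.960°.
n = sin 40.960° / sin 30° = 0.6555 / 0.5000 = 1.3111.

1.311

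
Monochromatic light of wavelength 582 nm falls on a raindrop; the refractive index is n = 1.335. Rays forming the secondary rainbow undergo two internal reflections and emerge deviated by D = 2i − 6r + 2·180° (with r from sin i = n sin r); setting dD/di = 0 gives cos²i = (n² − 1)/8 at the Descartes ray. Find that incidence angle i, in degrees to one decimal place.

cos²i = (1.335² − 1)/8 = (1.78222 − 1)/8 = 0.09778.
cos i = 0.31269, so i = 71.778°.

71.8°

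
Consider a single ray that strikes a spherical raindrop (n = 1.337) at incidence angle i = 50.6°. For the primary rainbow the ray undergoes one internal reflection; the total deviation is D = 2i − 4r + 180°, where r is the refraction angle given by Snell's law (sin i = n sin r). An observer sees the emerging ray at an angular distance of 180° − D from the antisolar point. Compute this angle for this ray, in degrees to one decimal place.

40.0°

sin r = sin 50.6° / 1.337 = 0.7727/1.337 = 0.5780; r = 35.31°.
D = 2·50.6° − 4·35.31° + 180° = 101.20° − 141.23° + 180° = 139.97°.
Angle from antisolar point = 180° − D = 40.03°.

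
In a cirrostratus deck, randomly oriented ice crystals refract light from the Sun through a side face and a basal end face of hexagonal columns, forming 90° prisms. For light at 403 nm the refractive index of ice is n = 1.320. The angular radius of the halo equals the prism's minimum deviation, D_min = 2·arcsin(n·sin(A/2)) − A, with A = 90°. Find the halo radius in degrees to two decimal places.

n·sin(A/2) = 1.320 × sin 45° = 1.320 × 0.7071 = 0.9334.
D_min = 2·arcsin(0.9334) − 90° = 2 × 68.968° − 90° = 47.936°.

47.94°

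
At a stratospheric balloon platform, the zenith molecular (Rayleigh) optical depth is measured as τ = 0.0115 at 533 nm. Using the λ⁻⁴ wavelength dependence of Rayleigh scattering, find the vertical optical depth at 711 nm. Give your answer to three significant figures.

0.00363

τ(711 nm) = τ(533 nm) × (533/711)⁴ = 0.0115 × (0.7496)⁴ = 0.0115 × 0.3158 = 0.0036.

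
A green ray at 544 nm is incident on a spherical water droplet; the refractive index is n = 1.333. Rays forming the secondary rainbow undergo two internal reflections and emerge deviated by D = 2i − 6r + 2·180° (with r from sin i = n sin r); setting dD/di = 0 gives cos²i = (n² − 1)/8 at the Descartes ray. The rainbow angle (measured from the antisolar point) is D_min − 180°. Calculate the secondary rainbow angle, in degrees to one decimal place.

50.9°

cos²i = (1.77689 − 1)/8 = 0.09711; i = arccos(0.31163) = 71.843°.
sin r = sin 71.843°/1.333 = 0.71283; r = 45.466°.
D_min = 2·71.843° − 6·45.466° + 360° = 230.891°.
Rainbow angle = D_min − 180° = 50.891°.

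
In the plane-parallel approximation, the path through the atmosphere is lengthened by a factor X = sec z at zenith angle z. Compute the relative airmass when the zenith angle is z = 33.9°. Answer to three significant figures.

1.20

X = sec z = 1/cos 33.9° = 1/0.8300 = 1.2048.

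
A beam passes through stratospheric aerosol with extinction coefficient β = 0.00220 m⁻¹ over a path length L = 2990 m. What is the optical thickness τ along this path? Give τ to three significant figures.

τ = β·L = 0.00220 × 2990 = 6.5780.

6.58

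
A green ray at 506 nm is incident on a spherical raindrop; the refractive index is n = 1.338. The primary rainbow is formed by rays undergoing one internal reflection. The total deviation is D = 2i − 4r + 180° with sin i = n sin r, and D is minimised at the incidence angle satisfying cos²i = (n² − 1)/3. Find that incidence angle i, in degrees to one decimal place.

cos²i = (1.338² − 1)/3 = (1.79024 − 1)/3 = 0.26341.
cos i = 0.51324, so i = 59.120°.

59.1°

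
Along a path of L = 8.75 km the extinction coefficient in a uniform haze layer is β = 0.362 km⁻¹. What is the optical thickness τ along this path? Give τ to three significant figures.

3.17

τ = β·L = 0.362 × 8.75 = 3.1675.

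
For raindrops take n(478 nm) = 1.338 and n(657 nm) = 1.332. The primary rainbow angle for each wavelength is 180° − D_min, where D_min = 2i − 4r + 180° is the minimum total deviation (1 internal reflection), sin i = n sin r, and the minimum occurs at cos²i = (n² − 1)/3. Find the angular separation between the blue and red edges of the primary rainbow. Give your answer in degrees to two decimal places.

At 478 nm (n = 1.338): cos²i = 0.26341 → i = 59.120°, r = 39.899°, D_min = 138.643°, rainbow angle = 41.357°.
At 657 nm (n = 1.332): cos²i = 0.25807 → i = 59.469°, r = 40.290°, D_min = 137.776°, rainbow angle = 42.224°.
Angular width = |41.357° − 42.224°| = 0.867°.

0.87°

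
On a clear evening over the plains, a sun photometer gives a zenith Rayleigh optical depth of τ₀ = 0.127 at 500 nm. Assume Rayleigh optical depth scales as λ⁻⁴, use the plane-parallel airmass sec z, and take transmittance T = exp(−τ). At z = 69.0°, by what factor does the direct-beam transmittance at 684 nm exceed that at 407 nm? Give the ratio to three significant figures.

2.03

Airmass: sec 69.0° = 2.7904.
τ(684 nm) = 0.127 × (500/684)⁴ × 2.7904 = 0.127 × 0.2855 × 2.7904 = 0.1012.
τ(407 nm) = 0.127 × (500/407)⁴ × 2.7904 = 0.127 × 2.2777 × 2.7904 = 0.8072.
T(684)/T(407) = exp(τ_B − τ_A) = exp(0.7060) = 2.0259.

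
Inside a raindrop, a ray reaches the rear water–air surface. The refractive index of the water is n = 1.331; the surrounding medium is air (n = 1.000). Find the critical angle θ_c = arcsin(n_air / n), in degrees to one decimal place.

sin θ_c = n_air / n = 1.000 / 1.331 = 0.7513.
θ_c = arcsin(0.7513) = 48.70°.

48.7°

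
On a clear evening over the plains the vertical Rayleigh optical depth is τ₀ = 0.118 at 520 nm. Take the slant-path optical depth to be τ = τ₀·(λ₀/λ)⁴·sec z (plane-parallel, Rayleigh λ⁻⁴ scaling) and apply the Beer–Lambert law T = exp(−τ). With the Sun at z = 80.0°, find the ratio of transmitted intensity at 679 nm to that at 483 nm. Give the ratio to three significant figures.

Airmass: sec 80.0° = 5.7588.
τ(679 nm) = 0.118 × (520/679)⁴ × 5.7588 = 0.118 × 0.3440 × 5.7588 = 0.2337.
τ(483 nm) = 0.118 × (520/483)⁴ × 5.7588 = 0.118 × 1.3435 × 5.7588 = 0.9129.
T(679)/T(483) = exp(τ_B − τ_A) = exp(0.6792) = 1.9723.

1.97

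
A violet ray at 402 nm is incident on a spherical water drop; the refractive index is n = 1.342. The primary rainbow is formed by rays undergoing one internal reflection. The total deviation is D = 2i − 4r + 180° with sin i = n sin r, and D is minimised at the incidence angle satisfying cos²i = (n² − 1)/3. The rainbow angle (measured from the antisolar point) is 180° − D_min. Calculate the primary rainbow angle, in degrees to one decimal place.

40.8°

cos²i = (1.80096 − 1)/3 = 0.26699; i = arccos(0.51671) = 58.888°.
sin r = sin 58.888°/1.342 = 0.63797; r = 39.641°.
D_min = 2·58.888° − 4·39.641° + 180° = 139.213°.
Rainbow angle = 180° − D_min = 40.787°.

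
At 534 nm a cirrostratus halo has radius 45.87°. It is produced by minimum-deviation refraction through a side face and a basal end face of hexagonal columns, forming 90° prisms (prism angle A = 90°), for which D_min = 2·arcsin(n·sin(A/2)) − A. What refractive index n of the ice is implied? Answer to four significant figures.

1.311

Rearranging: n = sin((D_min + A)/2) / sin(A/2).
(D_min + A)/2 = (45.87° + 90°)/2 = 67.935°.
n = sin 67.935° / sin 45° = 0.9268 / 0.7071 = 1.3106.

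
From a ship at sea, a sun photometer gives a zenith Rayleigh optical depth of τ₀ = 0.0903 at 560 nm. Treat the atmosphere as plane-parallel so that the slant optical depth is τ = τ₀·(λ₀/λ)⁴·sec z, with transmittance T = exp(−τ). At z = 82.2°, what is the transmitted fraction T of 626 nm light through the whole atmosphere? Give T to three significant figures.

0.653

sec 82.2° = 7.3684.
τ = 0.0903 × (560/626)⁴ × 7.3684 = 0.0903 × 0.6404 × 7.3684 = 0.4261.
T = exp(−0.4261) = 0.6531.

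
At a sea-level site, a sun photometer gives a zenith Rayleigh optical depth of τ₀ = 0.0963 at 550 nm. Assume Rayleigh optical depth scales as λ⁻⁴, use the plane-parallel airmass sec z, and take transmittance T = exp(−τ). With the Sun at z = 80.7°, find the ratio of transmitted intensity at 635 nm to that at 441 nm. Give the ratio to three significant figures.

3.02

Airmass: sec 80.7° = 6.1880.
τ(635 nm) = 0.0963 × (550/635)⁴ × 6.1880 = 0.0963 × 0.5628 × 6.1880 = 0.3354.
τ(441 nm) = 0.0963 × (550/441)⁴ × 6.1880 = 0.0963 × 2.4193 × 6.1880 = 1.4417.
T(635)/T(441) = exp(τ_B − τ_A) = exp(1.1063) = 3.0232.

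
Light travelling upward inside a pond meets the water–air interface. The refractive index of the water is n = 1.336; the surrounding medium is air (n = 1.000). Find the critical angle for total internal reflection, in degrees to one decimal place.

sin θ_c = n_air / n = 1.000 / 1.336 = 0.7485.
θ_c = arcsin(0.7485) = 48.46°.

48.5°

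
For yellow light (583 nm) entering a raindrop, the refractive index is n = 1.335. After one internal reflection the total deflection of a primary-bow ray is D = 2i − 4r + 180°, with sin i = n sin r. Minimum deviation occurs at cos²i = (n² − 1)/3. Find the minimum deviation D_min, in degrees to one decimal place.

cos²i = (1.78222 − 1)/3 = 0.26074; i = arccos(0.51063) = 59.294°.
sin r = sin 59.294°/1.335 = 0.64405; r = 40.094°.
D_min = 2·59.294° − 4·40.094° + 180° = 138.212°.

138.2°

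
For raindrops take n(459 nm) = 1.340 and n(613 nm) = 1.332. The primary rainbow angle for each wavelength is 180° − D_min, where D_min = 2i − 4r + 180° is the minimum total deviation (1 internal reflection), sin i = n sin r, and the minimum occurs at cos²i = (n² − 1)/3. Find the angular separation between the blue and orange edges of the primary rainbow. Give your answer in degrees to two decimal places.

At 459 nm (n = 1.340): cos²i = 0.26520 → i = 59.004°, r = 39.770°, D_min = 138.929°, rainbow angle = 41.071°.
At 613 nm (n = 1.332): cos²i = 0.25807 → i = 59.469°, r = 40.290°, D_min = 137.776°, rainbow angle = 42.224°.
Angular width = |41.071° − 42.224°| = 1.153°.

1.15°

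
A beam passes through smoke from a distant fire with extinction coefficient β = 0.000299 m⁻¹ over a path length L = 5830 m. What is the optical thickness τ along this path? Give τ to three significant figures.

1.74

τ = β·L = 0.000299 × 5830 = 1.7432.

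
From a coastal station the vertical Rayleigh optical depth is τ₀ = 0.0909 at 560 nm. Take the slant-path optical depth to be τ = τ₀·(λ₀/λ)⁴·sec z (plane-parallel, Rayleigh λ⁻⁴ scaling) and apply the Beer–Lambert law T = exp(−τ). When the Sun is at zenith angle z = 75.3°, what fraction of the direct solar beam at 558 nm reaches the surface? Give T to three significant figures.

sec 75.3° = 3.9408.
τ = 0.0909 × (560/558)⁴ × 3.9408 = 0.0909 × 1.0144 × 3.9408 = 0.3634.
T = exp(−0.3634) = 0.6953.

0.695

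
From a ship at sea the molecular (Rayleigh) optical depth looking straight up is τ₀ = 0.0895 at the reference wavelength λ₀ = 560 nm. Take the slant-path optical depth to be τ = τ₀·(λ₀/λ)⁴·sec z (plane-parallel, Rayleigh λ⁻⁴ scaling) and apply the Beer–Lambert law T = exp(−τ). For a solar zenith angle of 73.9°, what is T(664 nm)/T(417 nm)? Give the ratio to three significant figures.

2.43

Airmass: sec 73.9° = 3.6060.
τ(664 nm) = 0.0895 × (560/664)⁴ × 3.6060 = 0.0895 × 0.5059 × 3.6060 = 0.1633.
τ(417 nm) = 0.0895 × (560/417)⁴ × 3.6060 = 0.0895 × 3.2524 × 3.6060 = 1.0497.
T(664)/T(417) = exp(τ_B − τ_A) = exp(0.8864) = 2.4264.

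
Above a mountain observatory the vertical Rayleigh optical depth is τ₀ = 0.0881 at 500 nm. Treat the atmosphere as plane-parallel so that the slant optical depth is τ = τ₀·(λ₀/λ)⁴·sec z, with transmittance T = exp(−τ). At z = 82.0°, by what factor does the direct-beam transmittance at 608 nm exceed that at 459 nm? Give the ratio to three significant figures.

1.83

Airmass: sec 82.0° = 7.1853.
τ(608 nm) = 0.0881 × (500/608)⁴ × 7.1853 = 0.0881 × 0.4574 × 7.1853 = 0.2895.
τ(459 nm) = 0.0881 × (500/459)⁴ × 7.1853 = 0.0881 × 1.4081 × 7.1853 = 0.8914.
T(608)/T(459) = exp(τ_B − τ_A) = exp(0.6018) = 1.8255.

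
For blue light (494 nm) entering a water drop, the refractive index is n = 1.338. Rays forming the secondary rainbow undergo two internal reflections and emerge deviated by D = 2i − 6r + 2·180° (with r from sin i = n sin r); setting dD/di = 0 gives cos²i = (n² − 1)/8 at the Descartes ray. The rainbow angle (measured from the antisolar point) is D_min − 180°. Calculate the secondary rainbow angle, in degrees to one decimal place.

52.2°

cos²i = (1.79024 − 1)/8 = 0.09878; i = arccos(0.31429) = 71.682°.
sin r = sin 71.682°/1.338 = 0.70951; r = 45.195°.
D_min = 2·71.682° − 6·45.195° + 360° = 232.193°.
Rainbow angle = D_min − 180° = 52.193°.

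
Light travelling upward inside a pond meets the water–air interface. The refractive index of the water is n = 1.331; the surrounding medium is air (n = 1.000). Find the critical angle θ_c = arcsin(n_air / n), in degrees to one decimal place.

sin θ_c = n_air / n = 1.000 / 1.331 = 0.7513.
θ_c = arcsin(0.7513) = 48.70°.

48.7°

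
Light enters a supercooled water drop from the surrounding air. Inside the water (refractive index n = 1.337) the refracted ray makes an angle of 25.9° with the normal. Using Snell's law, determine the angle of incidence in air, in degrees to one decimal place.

Snell: sin θ_i = n · sin θ_r = 1.337 × sin 25.9° = 1.337 × 0.4368 = 0.5840.
θ_i = arcsin(0.5840) = 35.73°.

35.7°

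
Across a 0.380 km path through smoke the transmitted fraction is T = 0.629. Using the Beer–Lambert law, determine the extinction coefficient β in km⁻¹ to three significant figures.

1.22 km⁻¹

Beer–Lambert: T = exp(−βL) ⇒ β = −ln(T)/L = −ln(0.629)/0.380 = 0.4636/0.380 = 1.22 km⁻¹.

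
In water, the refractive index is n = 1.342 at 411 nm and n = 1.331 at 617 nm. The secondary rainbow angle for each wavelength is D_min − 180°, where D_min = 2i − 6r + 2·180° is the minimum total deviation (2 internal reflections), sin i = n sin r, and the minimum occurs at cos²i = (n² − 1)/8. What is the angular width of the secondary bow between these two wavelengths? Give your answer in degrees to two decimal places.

2.86°

At 411 nm (n = 1.342): cos²i = 0.10012 → i = 71.554°, r = 44.981°, D_min = 233.222°, rainbow angle = 53.222°.
At 617 nm (n = 1.331): cos²i = 0.09645 → i = 71.907°, r = 45.575°, D_min = 230.365°, rainbow angle = 50.365°.
Angular width = |53.222° − 50.365°| = 2.857°.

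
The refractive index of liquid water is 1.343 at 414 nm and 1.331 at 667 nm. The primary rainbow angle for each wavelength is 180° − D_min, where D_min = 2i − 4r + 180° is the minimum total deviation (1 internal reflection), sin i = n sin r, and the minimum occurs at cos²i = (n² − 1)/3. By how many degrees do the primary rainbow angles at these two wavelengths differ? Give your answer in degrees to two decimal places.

1.72°

At 414 nm (n = 1.343): cos²i = 0.26788 → i = 58.830°, r = 39.577°, D_min = 139.354°, rainbow angle = 40.646°.
At 667 nm (n = 1.331): cos²i = 0.25719 → i = 59.527°, r = 40.356°, D_min = 137.630°, rainbow angle = 42.370°.
Angular width = |40.646° − 42.370°| = 1.724°.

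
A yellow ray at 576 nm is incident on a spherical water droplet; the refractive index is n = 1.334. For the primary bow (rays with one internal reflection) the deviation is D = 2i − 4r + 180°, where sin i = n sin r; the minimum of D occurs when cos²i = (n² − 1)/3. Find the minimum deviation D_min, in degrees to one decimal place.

cos²i = (1.77956 − 1)/3 = 0.25985; i = arccos(0.50976) = 59.352°.
sin r = sin 59.352°/1.334 = 0.64492; r = 40.159°.
D_min = 2·59.352° − 4·40.159° + 180° = 138.067°.

138.1°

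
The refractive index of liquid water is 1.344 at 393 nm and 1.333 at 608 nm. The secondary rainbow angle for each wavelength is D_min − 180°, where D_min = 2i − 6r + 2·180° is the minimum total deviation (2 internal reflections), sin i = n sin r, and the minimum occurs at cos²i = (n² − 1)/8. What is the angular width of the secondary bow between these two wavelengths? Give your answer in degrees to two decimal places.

At 393 nm (n = 1.344): cos²i = 0.10079 → i = 71.490°, r = 44.874°, D_min = 233.733°, rainbow angle = 53.733°.
At 608 nm (n = 1.333): cos²i = 0.09711 → i = 71.843°, r = 45.466°, D_min = 230.891°, rainbow angle = 50.891°.
Angular width = |53.733° − 50.891°| = 2.842°.

2.84°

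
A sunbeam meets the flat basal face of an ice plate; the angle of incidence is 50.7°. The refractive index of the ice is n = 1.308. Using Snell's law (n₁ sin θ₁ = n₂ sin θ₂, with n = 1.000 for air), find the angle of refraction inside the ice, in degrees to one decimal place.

Snell: sin θ_r = sin θ_i / n = sin 50.7° / 1.308 = 0.7738 / 1.308 = 0.5916.
θ_r = arcsin(0.5916) = 36.27°.

36.3°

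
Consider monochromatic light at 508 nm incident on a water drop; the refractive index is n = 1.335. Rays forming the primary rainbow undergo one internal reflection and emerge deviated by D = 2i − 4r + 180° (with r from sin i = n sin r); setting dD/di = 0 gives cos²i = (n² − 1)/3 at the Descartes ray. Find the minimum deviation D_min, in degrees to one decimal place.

138.2°

cos²i = (1.78222 − 1)/3 = 0.26074; i = arccos(0.51063) = 59.294°.
sin r = sin 59.294°/1.335 = 0.64405; r = 40.094°.
D_min = 2·59.294° − 4·40.094° + 180° = 138.212°.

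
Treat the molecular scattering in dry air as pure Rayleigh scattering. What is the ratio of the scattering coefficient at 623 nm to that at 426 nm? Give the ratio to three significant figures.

Rayleigh scattering ∝ λ⁻⁴, so the ratio of coefficients is the inverse fourth power of the wavelength ratio.
σ(623)/σ(426) = (426/623)⁴ = (0.6838)⁴ = 0.2186.

0.219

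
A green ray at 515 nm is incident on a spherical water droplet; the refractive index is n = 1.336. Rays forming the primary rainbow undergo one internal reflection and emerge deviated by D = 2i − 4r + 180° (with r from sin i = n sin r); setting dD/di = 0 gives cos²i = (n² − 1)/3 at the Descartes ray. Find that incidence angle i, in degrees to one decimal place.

cos²i = (1.336² − 1)/3 = (1.78490 − 1)/3 = 0.26163.
cos i = 0.51150, so i = 59.236°.

59.2°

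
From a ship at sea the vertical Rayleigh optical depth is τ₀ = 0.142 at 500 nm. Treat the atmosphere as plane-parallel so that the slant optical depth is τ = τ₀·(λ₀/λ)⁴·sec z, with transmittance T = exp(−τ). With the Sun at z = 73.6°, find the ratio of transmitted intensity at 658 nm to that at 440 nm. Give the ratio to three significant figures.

Airmass: sec 73.6° = 3.5418.
τ(658 nm) = 0.142 × (500/658)⁴ × 3.5418 = 0.142 × 0.3334 × 3.5418 = 0.1677.
τ(440 nm) = 0.142 × (500/440)⁴ × 3.5418 = 0.142 × 1.6675 × 3.5418 = 0.8387.
T(658)/T(440) = exp(τ_B − τ_A) = exp(0.6710) = 1.9561.

1.96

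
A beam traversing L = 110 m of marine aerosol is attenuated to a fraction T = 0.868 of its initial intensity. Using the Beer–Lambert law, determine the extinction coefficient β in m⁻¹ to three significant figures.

0.00129 m⁻¹

Beer–Lambert: T = exp(−βL) ⇒ β = −ln(T)/L = −ln(0.868)/110 = 0.1416/110 = 0.001287 m⁻¹.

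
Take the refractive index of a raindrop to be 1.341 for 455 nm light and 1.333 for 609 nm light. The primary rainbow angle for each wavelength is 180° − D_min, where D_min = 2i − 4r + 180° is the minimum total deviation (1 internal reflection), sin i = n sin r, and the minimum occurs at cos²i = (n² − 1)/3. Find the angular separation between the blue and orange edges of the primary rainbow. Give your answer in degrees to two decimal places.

At 455 nm (n = 1.341): cos²i = 0.26609 → i = 58.946°, r = 39.705°, D_min = 139.071°, rainbow angle = 40.929°.
At 609 nm (n = 1.333): cos²i = 0.25896 → i = 59.410°, r = 40.225°, D_min = 137.922°, rainbow angle = 42.078°.
Angular width = |40.929° − 42.078°| = 1.149°.

1.15°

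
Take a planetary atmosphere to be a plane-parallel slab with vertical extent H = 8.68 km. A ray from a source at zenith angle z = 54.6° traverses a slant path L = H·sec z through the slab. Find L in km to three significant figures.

15.0 km

sec z = 1/cos 54.6° = 1.7263.
L = 8.68 × 1.7263 = 14.984 km.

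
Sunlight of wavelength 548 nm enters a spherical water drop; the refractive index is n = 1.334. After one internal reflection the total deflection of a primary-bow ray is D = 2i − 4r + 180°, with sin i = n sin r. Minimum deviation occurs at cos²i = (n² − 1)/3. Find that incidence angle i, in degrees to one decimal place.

59.4°

cos²i = (1.334² − 1)/3 = (1.77956 − 1)/3 = 0.25985.
cos i = 0.50976, so i = 59.352°.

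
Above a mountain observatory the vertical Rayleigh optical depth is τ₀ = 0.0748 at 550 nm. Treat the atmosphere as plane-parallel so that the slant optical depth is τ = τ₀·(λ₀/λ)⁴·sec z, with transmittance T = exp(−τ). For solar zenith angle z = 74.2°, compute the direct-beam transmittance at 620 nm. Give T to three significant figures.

0.844

sec 74.2° = 3.6727.
τ = 0.0748 × (550/620)⁴ × 3.6727 = 0.0748 × 0.6193 × 3.6727 = 0.1701.
T = exp(−0.1701) = 0.8436.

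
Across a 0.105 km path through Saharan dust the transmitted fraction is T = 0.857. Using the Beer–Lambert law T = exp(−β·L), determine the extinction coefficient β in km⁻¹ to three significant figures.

1.47 km⁻¹

Beer–Lambert: T = exp(−βL) ⇒ β = −ln(T)/L = −ln(0.857)/0.105 = 0.1543/0.105 = 1.47 km⁻¹.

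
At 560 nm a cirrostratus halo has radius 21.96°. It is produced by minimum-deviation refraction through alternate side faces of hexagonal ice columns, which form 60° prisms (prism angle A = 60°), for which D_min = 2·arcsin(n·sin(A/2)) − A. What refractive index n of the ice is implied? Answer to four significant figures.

Rearranging: n = sin((D_min + A)/2) / sin(A/2).
(D_min + A)/2 = (21.96° + 60°)/2 = 40.980°.
n = sin 40.980° / sin 30° = 0.6558 / 0.5000 = 1.3116.

1.312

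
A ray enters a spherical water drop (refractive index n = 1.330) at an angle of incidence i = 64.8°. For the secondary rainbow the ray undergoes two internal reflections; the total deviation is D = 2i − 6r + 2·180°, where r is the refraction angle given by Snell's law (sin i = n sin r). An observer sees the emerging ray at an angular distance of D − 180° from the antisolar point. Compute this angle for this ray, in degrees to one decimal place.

52.4°

sin r = sin 64.8° / 1.330 = 0.9048/1.330 = 0.6803; r = 42.87°.
D = 2·64.8° − 6·42.87° + 2·180° = 129.60° − 257.21° + 360° = 232.39°.
Angle from antisolar point = D − 180° = 52.39°.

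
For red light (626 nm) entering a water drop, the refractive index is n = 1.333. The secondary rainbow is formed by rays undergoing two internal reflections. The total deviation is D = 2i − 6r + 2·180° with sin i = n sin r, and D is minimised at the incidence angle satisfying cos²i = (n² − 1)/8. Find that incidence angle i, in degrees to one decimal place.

71.8°

cos²i = (1.333² − 1)/8 = (1.77689 − 1)/8 = 0.09711.
cos i = 0.31163, so i = 71.843°.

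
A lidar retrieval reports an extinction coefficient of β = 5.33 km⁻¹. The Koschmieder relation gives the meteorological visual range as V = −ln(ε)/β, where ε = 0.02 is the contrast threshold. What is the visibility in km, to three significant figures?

0.734 km

V = −ln(0.02) / 5.33 = 3.912 / 5.33 = 0.7340 km.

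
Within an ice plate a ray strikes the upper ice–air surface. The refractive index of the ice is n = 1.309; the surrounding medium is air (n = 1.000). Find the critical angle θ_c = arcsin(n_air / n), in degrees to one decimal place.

sin θ_c = n_air / n = 1.000 / 1.309 = 0.7639.
θ_c = arcsin(0.7639) = 49.81°.

49.8°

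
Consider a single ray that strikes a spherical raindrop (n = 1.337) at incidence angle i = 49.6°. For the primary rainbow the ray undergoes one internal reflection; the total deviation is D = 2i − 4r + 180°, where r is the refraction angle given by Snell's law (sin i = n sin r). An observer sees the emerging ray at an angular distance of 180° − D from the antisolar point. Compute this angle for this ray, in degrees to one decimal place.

sin r = sin 49.6° / 1.337 = 0.7615/1.337 = 0.5696; r = 34.72°.
D = 2·49.6° − 4·34.72° + 180° = 99.20° − 138.89° + 180° = 140.31°.
Angle from antisolar point = 180° − D = 39.69°.

39.7°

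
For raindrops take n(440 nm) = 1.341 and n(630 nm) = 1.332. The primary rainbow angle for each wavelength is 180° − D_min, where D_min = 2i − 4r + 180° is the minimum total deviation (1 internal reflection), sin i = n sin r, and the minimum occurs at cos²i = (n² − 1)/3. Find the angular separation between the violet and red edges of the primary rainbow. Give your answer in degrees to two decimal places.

1.29°

At 440 nm (n = 1.341): cos²i = 0.26609 → i = 58.946°, r = 39.705°, D_min = 139.071°, rainbow angle = 40.929°.
At 630 nm (n = 1.332): cos²i = 0.25807 → i = 59.469°, r = 40.290°, D_min = 137.776°, rainbow angle = 42.224°.
Angular width = |40.929° − 42.224°| = 1.295°.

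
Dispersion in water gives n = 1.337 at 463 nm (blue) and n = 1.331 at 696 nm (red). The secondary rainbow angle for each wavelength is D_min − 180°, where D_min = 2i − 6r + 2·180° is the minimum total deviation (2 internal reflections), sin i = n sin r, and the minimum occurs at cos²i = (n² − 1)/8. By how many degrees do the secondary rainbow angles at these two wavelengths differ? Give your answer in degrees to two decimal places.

1.57°

At 463 nm (n = 1.337): cos²i = 0.09845 → i = 71.714°, r = 45.249°, D_min = 231.934°, rainbow angle = 51.934°.
At 696 nm (n = 1.331): cos²i = 0.09645 → i = 71.907°, r = 45.575°, D_min = 230.365°, rainbow angle = 50.365°.
Angular width = |51.934° − 50.365°| = 1.569°.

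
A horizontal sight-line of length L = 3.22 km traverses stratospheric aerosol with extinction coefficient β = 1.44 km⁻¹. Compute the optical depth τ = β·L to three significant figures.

4.64

τ = β·L = 1.44 × 3.22 = 4.6368.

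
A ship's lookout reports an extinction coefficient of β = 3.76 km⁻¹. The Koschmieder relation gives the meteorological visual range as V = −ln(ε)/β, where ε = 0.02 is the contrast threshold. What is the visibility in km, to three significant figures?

1.04 km

V = −ln(0.02) / 3.76 = 3.912 / 3.76 = 1.0404 km.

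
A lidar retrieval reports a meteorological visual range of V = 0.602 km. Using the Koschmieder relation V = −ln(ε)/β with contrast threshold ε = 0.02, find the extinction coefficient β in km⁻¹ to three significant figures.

6.50 km⁻¹

β = −ln(0.02) / V = 3.912 / 0.602 = 6.4984 km⁻¹.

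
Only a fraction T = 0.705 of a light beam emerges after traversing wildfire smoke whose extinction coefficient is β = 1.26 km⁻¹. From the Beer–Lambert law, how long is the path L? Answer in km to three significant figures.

Beer–Lambert: T = exp(−βL) ⇒ L = −ln(T)/β = −ln(0.705)/1.26 = 0.3496/1.26 = 0.2774 km.

0.277 km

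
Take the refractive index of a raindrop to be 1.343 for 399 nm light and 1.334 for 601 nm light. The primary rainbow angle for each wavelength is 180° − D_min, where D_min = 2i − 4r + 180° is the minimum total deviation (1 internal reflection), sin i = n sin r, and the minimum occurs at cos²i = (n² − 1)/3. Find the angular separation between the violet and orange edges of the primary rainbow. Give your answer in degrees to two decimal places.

1.29°

At 399 nm (n = 1.343): cos²i = 0.26788 → i = 58.830°, r = 39.577°, D_min = 139.354°, rainbow angle = 40.646°.
At 601 nm (n = 1.334): cos²i = 0.25985 → i = 59.352°, r = 40.159°, D_min = 138.067°, rainbow angle = 41.933°.
Angular width = |40.646° − 41.933°| = 1.287°.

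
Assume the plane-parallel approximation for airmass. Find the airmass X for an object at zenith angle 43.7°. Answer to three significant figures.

1.38

X = sec z = 1/cos 43.7° = 1/0.7230 = 1.3832.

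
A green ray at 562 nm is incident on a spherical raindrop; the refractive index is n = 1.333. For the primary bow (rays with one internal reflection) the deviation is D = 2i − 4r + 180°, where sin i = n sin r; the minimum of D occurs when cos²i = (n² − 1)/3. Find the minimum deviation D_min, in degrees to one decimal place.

137.9°

cos²i = (1.77689 − 1)/3 = 0.25896; i = arccos(0.50888) = 59.410°.
sin r = sin 59.410°/1.333 = 0.64579; r = 40.225°.
D_min = 2·59.410° − 4·40.225° + 180° = 137.922°.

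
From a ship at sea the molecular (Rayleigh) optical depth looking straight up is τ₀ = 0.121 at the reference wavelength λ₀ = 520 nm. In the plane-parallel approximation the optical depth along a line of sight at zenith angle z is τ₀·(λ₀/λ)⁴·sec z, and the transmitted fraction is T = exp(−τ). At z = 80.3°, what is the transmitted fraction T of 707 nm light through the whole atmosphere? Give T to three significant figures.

sec 80.3° = 5.9351.
τ = 0.121 × (520/707)⁴ × 5.9351 = 0.121 × 0.2926 × 5.9351 = 0.2102.
T = exp(−0.2102) = 0.8105.

0.810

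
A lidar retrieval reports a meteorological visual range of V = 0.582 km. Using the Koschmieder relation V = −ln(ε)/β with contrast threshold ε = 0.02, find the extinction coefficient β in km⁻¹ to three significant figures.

β = −ln(0.02) / V = 3.912 / 0.582 = 6.7217 km⁻¹.

6.72 km⁻¹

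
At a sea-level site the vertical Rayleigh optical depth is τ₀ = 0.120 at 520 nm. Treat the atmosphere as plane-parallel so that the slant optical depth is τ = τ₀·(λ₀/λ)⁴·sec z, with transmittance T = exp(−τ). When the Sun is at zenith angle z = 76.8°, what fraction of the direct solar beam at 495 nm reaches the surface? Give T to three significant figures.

0.527

sec 76.8° = 4.3792.
τ = 0.120 × (520/495)⁴ × 4.3792 = 0.120 × 1.2178 × 4.3792 = 0.6400.
T = exp(−0.6400) = 0.5273.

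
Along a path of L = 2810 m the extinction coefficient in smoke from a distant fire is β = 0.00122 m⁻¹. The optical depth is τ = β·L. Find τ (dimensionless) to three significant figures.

3.43

τ = β·L = 0.00122 × 2810 = 3.4282.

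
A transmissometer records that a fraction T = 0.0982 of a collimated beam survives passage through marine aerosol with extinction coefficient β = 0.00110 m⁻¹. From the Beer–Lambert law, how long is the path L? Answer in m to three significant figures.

Beer–Lambert: T = exp(−βL) ⇒ L = −ln(T)/β = −ln(0.0982)/0.00110 = 2.3207/0.00110 = 2110 m.

2110 m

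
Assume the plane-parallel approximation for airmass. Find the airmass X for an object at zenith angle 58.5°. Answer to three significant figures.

X = sec z = 1/cos 58.5° = 1/0.5225 = 1.9139.

1.91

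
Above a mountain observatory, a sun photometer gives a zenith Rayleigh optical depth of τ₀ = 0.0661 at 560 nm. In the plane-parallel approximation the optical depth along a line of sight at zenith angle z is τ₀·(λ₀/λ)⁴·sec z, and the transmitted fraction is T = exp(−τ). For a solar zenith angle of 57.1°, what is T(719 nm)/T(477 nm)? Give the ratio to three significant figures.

Airmass: sec 57.1° = 1.8410.
τ(719 nm) = 0.0661 × (560/719)⁴ × 1.8410 = 0.0661 × 0.3680 × 1.8410 = 0.0448.
τ(477 nm) = 0.0661 × (560/477)⁴ × 1.8410 = 0.0661 × 1.8997 × 1.8410 = 0.2312.
T(719)/T(477) = exp(τ_B − τ_A) = exp(0.1864) = 1.2049.

1.20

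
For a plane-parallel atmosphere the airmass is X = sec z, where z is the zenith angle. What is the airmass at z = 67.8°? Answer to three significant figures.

2.65

X = sec z = 1/cos 67.8° = 1/0.3778 = 2.6466.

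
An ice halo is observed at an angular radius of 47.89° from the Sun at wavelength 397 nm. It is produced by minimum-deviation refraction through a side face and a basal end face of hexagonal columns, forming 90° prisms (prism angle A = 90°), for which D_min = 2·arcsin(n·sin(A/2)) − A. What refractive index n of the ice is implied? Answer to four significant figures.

1.320

Rearranging: n = sin((D_min + A)/2) / sin(A/2).
(D_min + A)/2 = (47.89° + 90°)/2 = 68.945°.
n = sin 68.945° / sin 45° = 0.9332 / 0.7071 = 1.3198.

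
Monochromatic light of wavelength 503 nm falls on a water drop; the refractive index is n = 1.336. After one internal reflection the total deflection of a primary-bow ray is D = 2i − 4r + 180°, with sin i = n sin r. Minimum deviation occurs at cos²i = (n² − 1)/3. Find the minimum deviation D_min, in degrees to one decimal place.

cos²i = (1.78490 − 1)/3 = 0.26163; i = arccos(0.51150) = 59.236°.
sin r = sin 59.236°/1.336 = 0.64318; r = 40.029°.
D_min = 2·59.236° − 4·40.029° + 180° = 138.356°.

138.4°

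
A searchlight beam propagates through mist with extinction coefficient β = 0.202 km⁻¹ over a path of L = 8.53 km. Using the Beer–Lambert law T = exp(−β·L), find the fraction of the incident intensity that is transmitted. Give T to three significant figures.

0.179

τ = β·L = 0.202 × 8.53 = 1.7231.
T = exp(−1.7231) = 0.1785.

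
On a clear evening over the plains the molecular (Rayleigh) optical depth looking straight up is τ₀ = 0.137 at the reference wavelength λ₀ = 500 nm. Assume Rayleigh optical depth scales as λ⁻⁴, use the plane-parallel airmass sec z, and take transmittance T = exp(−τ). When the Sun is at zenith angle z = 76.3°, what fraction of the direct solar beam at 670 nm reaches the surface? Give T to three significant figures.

0.836

sec 76.3° = 4.2223.
τ = 0.137 × (500/670)⁴ × 4.2223 = 0.137 × 0.3102 × 4.2223 = 0.1794.
T = exp(−0.1794) = 0.8358.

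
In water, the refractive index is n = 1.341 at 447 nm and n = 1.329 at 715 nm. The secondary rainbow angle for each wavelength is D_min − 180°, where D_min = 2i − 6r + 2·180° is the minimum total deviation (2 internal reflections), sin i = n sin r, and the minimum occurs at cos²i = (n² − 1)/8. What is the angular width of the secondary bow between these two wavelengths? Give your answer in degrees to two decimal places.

At 447 nm (n = 1.341): cos²i = 0.09979 → i = 71.586°, r = 45.034°, D_min = 232.966°, rainbow angle = 52.966°.
At 715 nm (n = 1.329): cos²i = 0.09578 → i = 71.972°, r = 45.685°, D_min = 229.837°, rainbow angle = 49.837°.
Angular width = |52.966° − 49.837°| = 3.129°.

3.13°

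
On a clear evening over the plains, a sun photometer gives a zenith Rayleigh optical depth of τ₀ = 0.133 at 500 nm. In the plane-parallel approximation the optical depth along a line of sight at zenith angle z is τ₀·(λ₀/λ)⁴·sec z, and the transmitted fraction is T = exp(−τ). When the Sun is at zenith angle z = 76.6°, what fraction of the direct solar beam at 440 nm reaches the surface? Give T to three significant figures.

sec 76.6° = 4.3150.
τ = 0.133 × (500/440)⁴ × 4.3150 = 0.133 × 1.6675 × 4.3150 = 0.9570.
T = exp(−0.9570) = 0.3840.

0.384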